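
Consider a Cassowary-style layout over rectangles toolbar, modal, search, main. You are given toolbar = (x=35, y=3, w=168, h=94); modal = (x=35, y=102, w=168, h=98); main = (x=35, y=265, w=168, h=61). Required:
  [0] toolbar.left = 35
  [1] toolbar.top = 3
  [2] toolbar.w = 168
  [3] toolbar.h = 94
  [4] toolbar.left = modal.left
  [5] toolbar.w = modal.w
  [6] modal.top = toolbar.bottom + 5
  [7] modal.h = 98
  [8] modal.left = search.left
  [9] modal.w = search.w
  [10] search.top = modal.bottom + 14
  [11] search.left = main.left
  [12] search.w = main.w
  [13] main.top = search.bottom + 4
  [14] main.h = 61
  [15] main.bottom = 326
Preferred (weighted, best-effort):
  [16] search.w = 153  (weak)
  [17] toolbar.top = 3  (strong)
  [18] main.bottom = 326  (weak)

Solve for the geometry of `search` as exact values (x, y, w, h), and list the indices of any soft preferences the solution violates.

1. search.x = 35  [modal.left = search.left]
2. search.w = 168  [modal.w = search.w]
3. search.y = 214  [search.top = modal.bottom + 14]
4. search.h = 47  [main.top = search.bottom + 4]

search = (x=35, y=214, w=168, h=47)
violated soft preferences: 16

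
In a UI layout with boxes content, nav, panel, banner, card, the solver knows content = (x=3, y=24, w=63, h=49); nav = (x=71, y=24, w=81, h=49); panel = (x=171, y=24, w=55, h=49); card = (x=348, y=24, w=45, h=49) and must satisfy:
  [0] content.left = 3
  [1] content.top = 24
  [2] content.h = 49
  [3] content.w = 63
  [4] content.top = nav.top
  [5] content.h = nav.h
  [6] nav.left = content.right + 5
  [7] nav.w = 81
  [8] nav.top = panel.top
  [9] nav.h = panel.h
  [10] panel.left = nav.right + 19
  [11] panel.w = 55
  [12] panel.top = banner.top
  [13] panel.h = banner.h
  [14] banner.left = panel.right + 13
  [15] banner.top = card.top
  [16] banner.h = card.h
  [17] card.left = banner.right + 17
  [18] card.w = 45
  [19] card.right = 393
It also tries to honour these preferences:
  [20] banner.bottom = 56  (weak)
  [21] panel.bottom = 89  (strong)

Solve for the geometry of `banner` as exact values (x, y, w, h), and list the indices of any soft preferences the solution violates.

1. banner.y = 24  [panel.top = banner.top]
2. banner.h = 49  [panel.h = banner.h]
3. banner.x = 239  [banner.left = panel.right + 13]
4. banner.w = 92  [card.left = banner.right + 17]

banner = (x=239, y=24, w=92, h=49)
violated soft preferences: 20, 21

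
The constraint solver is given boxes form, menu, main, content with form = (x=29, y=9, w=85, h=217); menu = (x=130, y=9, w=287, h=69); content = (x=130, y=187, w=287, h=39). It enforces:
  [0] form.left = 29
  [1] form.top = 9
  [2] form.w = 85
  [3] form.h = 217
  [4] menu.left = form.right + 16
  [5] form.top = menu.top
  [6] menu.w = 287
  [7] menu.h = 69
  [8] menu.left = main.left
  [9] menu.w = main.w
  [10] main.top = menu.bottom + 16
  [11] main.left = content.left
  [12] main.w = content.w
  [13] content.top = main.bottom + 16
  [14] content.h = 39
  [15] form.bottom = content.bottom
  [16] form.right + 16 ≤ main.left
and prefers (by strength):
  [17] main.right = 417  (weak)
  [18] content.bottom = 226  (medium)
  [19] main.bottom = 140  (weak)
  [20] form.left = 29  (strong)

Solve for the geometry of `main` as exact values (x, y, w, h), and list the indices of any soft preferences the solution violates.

1. main.x = 130  [menu.left = main.left]
2. main.w = 287  [menu.w = main.w]
3. main.y = 94  [main.top = menu.bottom + 16]
4. main.h = 77  [content.top = main.bottom + 16]

main = (x=130, y=94, w=287, h=77)
violated soft preferences: 19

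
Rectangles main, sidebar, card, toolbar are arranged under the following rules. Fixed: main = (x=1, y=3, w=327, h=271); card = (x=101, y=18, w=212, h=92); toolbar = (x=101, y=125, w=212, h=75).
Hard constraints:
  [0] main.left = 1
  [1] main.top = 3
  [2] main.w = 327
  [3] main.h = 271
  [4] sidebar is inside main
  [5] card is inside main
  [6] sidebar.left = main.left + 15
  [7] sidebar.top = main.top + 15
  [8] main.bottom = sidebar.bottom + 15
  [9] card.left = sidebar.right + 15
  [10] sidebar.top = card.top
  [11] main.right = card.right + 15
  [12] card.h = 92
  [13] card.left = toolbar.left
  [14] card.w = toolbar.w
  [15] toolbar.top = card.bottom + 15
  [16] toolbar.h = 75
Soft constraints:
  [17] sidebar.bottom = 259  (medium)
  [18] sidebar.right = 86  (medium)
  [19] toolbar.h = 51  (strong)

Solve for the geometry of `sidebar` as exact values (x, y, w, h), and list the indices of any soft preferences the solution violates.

1. sidebar.x = 16  [sidebar.left = main.left + 15]
2. sidebar.y = 18  [sidebar.top = main.top + 15]
3. sidebar.h = 241  [main.bottom = sidebar.bottom + 15]
4. sidebar.w = 70  [card.left = sidebar.right + 15]

sidebar = (x=16, y=18, w=70, h=241)
violated soft preferences: 19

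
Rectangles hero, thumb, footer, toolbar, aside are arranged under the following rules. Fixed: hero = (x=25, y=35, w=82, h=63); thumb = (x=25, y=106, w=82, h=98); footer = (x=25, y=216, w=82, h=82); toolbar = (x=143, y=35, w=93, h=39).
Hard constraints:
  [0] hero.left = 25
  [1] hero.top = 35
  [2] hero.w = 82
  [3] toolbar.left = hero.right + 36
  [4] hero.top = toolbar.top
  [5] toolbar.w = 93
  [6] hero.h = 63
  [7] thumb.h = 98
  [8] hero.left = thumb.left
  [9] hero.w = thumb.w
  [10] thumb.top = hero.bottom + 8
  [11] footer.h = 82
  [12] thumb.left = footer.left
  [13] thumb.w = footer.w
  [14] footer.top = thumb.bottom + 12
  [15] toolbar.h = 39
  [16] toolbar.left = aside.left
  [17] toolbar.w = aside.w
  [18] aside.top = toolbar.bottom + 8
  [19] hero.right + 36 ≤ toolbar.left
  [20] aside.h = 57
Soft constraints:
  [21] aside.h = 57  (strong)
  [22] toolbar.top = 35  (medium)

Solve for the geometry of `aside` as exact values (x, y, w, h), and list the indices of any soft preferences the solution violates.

1. aside.x = 143  [toolbar.left = aside.left]
2. aside.w = 93  [toolbar.w = aside.w]
3. aside.y = 82  [aside.top = toolbar.bottom + 8]
4. aside.h = 57  [aside.h = 57]

aside = (x=143, y=82, w=93, h=57)
violated soft preferences: none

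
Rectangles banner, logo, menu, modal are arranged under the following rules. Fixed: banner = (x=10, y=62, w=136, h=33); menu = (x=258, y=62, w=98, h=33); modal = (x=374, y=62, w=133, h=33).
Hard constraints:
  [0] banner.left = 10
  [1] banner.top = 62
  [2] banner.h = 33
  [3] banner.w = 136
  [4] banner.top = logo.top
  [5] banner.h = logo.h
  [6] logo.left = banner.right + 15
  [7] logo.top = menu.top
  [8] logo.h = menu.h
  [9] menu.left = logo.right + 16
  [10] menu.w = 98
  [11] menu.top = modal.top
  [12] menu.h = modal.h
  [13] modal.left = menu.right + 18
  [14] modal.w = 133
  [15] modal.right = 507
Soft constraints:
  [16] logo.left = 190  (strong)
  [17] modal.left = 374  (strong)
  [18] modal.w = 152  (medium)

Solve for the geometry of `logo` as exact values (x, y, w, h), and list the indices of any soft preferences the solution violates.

logo = (x=161, y=62, w=81, h=33)
violated soft preferences: 16, 18

1. logo.y = 62  [banner.top = logo.top]
2. logo.h = 33  [banner.h = logo.h]
3. logo.x = 161  [logo.left = banner.right + 15]
4. logo.w = 81  [menu.left = logo.right + 16]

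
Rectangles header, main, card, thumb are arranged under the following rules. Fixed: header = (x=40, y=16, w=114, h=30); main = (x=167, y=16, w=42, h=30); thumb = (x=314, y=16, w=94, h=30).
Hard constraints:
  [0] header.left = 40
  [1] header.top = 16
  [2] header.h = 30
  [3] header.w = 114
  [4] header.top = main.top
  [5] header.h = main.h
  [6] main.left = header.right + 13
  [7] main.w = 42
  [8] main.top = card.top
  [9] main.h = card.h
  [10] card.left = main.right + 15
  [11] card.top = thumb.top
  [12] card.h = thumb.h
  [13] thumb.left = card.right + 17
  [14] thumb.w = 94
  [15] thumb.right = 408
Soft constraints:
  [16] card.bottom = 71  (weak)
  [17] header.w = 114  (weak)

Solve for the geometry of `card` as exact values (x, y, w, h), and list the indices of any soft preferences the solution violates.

1. card.y = 16  [main.top = card.top]
2. card.h = 30  [main.h = card.h]
3. card.x = 224  [card.left = main.right + 15]
4. card.w = 73  [thumb.left = card.right + 17]

card = (x=224, y=16, w=73, h=30)
violated soft preferences: 16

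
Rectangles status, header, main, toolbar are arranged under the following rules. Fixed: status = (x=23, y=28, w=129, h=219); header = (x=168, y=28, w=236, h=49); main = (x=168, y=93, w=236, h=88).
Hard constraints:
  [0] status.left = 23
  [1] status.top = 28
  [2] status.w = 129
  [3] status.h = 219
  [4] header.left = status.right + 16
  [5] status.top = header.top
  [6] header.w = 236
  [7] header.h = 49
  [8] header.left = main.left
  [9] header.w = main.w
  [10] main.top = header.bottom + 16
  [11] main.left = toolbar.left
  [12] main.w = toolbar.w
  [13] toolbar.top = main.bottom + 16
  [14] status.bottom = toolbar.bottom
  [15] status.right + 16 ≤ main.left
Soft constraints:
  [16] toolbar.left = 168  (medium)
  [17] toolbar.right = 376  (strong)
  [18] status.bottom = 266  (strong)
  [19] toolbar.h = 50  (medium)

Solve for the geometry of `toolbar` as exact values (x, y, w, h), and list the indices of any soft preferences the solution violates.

1. toolbar.x = 168  [main.left = toolbar.left]
2. toolbar.w = 236  [main.w = toolbar.w]
3. toolbar.y = 197  [toolbar.top = main.bottom + 16]
4. toolbar.h = 50  [status.bottom = toolbar.bottom]

toolbar = (x=168, y=197, w=236, h=50)
violated soft preferences: 17, 18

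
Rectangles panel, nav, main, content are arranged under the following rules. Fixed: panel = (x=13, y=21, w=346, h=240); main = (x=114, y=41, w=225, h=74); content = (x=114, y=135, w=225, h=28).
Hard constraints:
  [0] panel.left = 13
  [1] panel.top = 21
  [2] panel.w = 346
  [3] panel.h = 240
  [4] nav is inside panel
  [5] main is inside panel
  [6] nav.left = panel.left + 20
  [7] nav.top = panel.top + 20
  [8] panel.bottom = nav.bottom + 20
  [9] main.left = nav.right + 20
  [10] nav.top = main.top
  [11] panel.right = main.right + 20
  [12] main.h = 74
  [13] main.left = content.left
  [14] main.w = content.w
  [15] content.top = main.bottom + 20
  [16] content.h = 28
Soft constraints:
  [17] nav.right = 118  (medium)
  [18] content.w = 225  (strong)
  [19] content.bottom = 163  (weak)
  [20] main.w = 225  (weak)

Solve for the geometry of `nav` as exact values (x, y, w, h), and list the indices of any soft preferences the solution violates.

1. nav.x = 33  [nav.left = panel.left + 20]
2. nav.y = 41  [nav.top = panel.top + 20]
3. nav.h = 200  [panel.bottom = nav.bottom + 20]
4. nav.w = 61  [main.left = nav.right + 20]

nav = (x=33, y=41, w=61, h=200)
violated soft preferences: 17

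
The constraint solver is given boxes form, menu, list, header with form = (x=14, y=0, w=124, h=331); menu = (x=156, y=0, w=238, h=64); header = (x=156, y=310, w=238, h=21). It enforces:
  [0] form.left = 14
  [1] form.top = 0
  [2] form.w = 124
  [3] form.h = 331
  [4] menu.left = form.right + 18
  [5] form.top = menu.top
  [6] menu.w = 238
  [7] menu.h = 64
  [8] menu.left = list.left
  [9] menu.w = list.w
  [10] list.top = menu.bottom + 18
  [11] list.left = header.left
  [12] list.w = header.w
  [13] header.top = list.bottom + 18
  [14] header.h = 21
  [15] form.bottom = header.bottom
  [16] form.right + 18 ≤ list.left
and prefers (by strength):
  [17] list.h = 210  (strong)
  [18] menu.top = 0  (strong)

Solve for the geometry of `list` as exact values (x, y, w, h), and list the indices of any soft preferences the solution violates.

list = (x=156, y=82, w=238, h=210)
violated soft preferences: none

1. list.x = 156  [menu.left = list.left]
2. list.w = 238  [menu.w = list.w]
3. list.y = 82  [list.top = menu.bottom + 18]
4. list.h = 210  [header.top = list.bottom + 18]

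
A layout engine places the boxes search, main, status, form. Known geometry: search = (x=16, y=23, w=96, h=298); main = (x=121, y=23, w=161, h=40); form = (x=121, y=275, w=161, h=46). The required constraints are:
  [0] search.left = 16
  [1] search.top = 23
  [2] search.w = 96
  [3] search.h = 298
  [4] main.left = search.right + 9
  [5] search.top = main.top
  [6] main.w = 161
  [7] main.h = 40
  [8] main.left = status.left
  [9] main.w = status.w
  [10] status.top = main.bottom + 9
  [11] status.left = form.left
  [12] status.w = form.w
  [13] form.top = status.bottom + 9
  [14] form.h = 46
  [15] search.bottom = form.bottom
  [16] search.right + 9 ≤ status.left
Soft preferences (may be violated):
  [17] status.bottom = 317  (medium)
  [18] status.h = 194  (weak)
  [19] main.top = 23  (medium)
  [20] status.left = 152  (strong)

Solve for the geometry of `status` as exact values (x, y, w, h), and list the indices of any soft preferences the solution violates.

1. status.x = 121  [main.left = status.left]
2. status.w = 161  [main.w = status.w]
3. status.y = 72  [status.top = main.bottom + 9]
4. status.h = 194  [form.top = status.bottom + 9]

status = (x=121, y=72, w=161, h=194)
violated soft preferences: 17, 20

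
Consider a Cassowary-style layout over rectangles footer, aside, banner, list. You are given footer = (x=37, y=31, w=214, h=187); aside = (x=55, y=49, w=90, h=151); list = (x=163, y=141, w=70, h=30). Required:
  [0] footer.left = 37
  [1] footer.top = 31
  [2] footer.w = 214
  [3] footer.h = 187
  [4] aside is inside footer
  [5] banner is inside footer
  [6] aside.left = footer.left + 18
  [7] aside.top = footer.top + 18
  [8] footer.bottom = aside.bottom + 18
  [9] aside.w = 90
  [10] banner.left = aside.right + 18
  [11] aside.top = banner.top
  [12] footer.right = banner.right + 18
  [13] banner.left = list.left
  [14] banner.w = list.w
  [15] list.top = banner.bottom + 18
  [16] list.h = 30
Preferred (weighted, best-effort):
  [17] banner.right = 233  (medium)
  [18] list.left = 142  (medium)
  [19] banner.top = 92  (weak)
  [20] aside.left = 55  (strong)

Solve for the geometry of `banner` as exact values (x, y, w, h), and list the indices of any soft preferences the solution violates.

banner = (x=163, y=49, w=70, h=74)
violated soft preferences: 18, 19

1. banner.x = 163  [banner.left = aside.right + 18]
2. banner.y = 49  [aside.top = banner.top]
3. banner.w = 70  [footer.right = banner.right + 18]
4. banner.h = 74  [list.top = banner.bottom + 18]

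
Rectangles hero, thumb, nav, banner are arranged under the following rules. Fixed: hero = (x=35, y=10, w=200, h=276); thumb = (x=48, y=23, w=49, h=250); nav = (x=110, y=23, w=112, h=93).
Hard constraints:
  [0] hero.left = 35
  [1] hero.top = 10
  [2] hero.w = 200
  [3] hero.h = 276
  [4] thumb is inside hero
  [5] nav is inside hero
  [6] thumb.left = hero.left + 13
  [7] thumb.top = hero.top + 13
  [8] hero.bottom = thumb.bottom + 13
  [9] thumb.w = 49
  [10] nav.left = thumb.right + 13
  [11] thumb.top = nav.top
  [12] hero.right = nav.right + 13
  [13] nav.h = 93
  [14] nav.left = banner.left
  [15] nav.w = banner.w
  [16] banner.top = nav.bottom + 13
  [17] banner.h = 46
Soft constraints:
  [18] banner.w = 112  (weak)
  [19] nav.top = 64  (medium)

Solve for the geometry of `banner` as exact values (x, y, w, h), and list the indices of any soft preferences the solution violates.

1. banner.x = 110  [nav.left = banner.left]
2. banner.w = 112  [nav.w = banner.w]
3. banner.y = 129  [banner.top = nav.bottom + 13]
4. banner.h = 46  [banner.h = 46]

banner = (x=110, y=129, w=112, h=46)
violated soft preferences: 19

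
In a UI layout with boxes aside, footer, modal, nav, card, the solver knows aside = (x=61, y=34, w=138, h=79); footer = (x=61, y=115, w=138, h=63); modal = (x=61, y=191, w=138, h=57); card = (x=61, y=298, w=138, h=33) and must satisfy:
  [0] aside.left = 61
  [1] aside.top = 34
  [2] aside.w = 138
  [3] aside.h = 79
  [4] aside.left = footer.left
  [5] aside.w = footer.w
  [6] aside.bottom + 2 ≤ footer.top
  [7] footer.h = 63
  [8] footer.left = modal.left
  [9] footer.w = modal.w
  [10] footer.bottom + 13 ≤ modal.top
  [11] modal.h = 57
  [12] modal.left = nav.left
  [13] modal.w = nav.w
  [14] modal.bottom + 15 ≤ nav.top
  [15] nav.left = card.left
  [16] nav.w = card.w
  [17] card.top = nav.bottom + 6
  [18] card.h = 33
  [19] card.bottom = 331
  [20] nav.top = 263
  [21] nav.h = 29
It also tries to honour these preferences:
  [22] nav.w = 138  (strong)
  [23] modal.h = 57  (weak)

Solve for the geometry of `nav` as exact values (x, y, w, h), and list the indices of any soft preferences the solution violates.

nav = (x=61, y=263, w=138, h=29)
violated soft preferences: none

1. nav.x = 61  [modal.left = nav.left]
2. nav.w = 138  [modal.w = nav.w]
3. nav.y = 263  [nav.top = 263]
4. nav.h = 29  [nav.h = 29]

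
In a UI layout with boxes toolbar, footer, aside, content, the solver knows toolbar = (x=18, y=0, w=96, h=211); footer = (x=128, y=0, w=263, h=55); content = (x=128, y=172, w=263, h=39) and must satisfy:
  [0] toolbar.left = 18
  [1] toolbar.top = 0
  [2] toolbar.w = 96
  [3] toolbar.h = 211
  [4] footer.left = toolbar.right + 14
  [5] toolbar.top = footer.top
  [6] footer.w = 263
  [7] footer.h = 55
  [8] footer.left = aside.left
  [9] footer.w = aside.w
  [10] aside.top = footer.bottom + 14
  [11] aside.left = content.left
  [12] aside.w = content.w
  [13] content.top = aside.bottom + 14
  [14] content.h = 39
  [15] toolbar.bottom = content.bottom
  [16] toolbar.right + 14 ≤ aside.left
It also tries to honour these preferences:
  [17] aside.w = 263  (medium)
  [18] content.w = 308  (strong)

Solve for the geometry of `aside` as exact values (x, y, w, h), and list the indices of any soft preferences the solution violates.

1. aside.x = 128  [footer.left = aside.left]
2. aside.w = 263  [footer.w = aside.w]
3. aside.y = 69  [aside.top = footer.bottom + 14]
4. aside.h = 89  [content.top = aside.bottom + 14]

aside = (x=128, y=69, w=263, h=89)
violated soft preferences: 18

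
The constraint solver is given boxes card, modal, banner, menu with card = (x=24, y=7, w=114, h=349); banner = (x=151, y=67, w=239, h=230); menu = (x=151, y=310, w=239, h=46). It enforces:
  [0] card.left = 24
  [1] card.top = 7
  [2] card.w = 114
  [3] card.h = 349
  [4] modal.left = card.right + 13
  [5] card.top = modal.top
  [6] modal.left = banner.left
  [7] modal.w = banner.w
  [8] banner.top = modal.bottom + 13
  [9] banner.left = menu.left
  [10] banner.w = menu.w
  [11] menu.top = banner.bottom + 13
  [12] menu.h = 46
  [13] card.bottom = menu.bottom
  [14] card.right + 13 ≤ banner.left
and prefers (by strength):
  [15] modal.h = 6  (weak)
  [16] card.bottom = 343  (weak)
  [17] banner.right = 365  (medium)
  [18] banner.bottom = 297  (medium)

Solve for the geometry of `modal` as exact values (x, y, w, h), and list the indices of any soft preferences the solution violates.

1. modal.x = 151  [modal.left = card.right + 13]
2. modal.y = 7  [card.top = modal.top]
3. modal.w = 239  [modal.w = banner.w]
4. modal.h = 47  [banner.top = modal.bottom + 13]

modal = (x=151, y=7, w=239, h=47)
violated soft preferences: 15, 16, 17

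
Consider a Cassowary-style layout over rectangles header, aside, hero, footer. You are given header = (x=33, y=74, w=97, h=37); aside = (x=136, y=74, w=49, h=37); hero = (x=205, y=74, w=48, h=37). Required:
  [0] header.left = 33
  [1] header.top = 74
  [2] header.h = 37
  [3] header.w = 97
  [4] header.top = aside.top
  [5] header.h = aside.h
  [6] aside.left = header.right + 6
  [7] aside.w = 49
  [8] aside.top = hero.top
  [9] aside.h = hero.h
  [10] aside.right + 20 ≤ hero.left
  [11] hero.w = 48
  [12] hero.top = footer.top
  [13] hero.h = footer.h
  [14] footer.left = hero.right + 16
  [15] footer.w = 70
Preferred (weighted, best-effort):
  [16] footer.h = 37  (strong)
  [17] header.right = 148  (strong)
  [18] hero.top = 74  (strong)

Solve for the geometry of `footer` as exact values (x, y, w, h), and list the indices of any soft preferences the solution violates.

footer = (x=269, y=74, w=70, h=37)
violated soft preferences: 17

1. footer.y = 74  [hero.top = footer.top]
2. footer.h = 37  [hero.h = footer.h]
3. footer.x = 269  [footer.left = hero.right + 16]
4. footer.w = 70  [footer.w = 70]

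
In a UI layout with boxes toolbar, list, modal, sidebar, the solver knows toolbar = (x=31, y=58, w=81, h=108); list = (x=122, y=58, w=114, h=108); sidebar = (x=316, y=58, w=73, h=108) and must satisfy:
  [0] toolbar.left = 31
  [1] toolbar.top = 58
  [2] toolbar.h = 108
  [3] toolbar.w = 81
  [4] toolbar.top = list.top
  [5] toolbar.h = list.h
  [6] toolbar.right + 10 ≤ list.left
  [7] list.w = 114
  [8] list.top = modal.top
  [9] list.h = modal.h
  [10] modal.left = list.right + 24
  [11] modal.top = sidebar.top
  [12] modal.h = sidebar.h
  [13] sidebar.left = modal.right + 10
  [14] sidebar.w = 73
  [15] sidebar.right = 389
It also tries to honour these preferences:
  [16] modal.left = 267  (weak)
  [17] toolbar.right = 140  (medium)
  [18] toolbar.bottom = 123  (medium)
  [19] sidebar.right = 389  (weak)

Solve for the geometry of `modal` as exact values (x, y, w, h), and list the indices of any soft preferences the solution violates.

modal = (x=260, y=58, w=46, h=108)
violated soft preferences: 16, 17, 18

1. modal.y = 58  [list.top = modal.top]
2. modal.h = 108  [list.h = modal.h]
3. modal.x = 260  [modal.left = list.right + 24]
4. modal.w = 46  [sidebar.left = modal.right + 10]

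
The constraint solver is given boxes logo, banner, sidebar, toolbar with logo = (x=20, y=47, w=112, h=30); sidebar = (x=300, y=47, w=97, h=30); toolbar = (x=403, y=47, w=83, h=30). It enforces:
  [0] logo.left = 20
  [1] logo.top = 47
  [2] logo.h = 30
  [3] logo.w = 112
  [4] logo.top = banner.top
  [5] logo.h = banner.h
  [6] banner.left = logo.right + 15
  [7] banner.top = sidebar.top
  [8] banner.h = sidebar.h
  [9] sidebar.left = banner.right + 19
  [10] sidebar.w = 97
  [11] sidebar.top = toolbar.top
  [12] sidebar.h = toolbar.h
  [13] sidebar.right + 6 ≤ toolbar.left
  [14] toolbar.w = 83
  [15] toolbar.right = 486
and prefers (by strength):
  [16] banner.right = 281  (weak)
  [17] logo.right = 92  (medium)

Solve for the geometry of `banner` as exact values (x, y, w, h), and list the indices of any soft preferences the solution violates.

banner = (x=147, y=47, w=134, h=30)
violated soft preferences: 17

1. banner.y = 47  [logo.top = banner.top]
2. banner.h = 30  [logo.h = banner.h]
3. banner.x = 147  [banner.left = logo.right + 15]
4. banner.w = 134  [sidebar.left = banner.right + 19]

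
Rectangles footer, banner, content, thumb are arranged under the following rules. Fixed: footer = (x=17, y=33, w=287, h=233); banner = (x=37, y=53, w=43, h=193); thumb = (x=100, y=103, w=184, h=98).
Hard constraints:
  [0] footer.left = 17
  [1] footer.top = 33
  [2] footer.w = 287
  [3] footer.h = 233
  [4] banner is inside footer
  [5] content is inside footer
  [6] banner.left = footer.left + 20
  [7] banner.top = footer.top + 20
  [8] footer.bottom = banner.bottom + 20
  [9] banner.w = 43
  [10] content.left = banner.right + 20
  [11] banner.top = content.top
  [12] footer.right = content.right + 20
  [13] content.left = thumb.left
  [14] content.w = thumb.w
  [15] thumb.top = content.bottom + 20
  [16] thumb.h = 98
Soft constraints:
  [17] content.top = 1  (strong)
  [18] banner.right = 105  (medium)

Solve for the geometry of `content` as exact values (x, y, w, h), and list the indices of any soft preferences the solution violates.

content = (x=100, y=53, w=184, h=30)
violated soft preferences: 17, 18

1. content.x = 100  [content.left = banner.right + 20]
2. content.y = 53  [banner.top = content.top]
3. content.w = 184  [footer.right = content.right + 20]
4. content.h = 30  [thumb.top = content.bottom + 20]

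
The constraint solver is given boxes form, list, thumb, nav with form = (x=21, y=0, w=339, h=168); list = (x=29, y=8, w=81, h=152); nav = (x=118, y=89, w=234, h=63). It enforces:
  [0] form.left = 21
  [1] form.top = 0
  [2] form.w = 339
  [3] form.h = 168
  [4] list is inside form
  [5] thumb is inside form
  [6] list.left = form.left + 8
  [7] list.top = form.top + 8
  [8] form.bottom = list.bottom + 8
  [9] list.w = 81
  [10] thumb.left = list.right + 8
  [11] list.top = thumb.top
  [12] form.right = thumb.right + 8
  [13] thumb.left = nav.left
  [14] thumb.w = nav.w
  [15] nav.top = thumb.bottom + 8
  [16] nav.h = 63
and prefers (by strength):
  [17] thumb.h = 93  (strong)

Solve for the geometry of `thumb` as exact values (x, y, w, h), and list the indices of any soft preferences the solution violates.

thumb = (x=118, y=8, w=234, h=73)
violated soft preferences: 17

1. thumb.x = 118  [thumb.left = list.right + 8]
2. thumb.y = 8  [list.top = thumb.top]
3. thumb.w = 234  [form.right = thumb.right + 8]
4. thumb.h = 73  [nav.top = thumb.bottom + 8]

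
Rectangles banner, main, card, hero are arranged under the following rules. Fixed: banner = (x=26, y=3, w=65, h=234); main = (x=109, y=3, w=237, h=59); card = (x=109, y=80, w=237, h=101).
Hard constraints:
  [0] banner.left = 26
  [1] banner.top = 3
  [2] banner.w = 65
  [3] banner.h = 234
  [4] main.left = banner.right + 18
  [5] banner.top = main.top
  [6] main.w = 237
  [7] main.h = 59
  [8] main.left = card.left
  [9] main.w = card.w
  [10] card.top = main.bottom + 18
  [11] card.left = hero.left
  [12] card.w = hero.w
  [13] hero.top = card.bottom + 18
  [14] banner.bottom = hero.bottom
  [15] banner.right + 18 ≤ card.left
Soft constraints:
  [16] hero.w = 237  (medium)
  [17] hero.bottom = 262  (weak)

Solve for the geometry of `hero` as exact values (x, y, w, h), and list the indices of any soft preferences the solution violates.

hero = (x=109, y=199, w=237, h=38)
violated soft preferences: 17

1. hero.x = 109  [card.left = hero.left]
2. hero.w = 237  [card.w = hero.w]
3. hero.y = 199  [hero.top = card.bottom + 18]
4. hero.h = 38  [banner.bottom = hero.bottom]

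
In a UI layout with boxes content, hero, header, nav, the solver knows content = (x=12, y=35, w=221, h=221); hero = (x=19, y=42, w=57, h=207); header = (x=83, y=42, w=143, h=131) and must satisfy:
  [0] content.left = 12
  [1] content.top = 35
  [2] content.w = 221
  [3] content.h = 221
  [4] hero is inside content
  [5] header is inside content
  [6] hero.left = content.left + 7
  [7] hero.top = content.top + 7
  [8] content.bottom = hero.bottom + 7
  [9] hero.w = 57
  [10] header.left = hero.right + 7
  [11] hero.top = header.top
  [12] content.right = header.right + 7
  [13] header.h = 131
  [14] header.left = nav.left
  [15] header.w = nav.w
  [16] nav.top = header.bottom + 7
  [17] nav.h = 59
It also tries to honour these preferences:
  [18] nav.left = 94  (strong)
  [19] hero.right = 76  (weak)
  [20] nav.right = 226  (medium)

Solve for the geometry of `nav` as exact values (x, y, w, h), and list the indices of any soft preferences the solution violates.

1. nav.x = 83  [header.left = nav.left]
2. nav.w = 143  [header.w = nav.w]
3. nav.y = 180  [nav.top = header.bottom + 7]
4. nav.h = 59  [nav.h = 59]

nav = (x=83, y=180, w=143, h=59)
violated soft preferences: 18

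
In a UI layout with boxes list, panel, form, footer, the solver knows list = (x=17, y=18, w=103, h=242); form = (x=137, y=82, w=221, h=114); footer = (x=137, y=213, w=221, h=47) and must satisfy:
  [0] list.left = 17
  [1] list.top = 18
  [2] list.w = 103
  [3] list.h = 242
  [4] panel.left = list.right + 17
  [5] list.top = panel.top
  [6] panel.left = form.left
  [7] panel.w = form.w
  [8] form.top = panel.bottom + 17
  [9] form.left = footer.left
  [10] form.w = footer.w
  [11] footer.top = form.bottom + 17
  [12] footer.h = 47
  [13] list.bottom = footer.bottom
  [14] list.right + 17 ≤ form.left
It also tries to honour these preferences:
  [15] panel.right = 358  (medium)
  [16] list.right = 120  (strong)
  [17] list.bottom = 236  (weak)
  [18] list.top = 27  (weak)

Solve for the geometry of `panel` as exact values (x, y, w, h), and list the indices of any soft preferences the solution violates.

1. panel.x = 137  [panel.left = list.right + 17]
2. panel.y = 18  [list.top = panel.top]
3. panel.w = 221  [panel.w = form.w]
4. panel.h = 47  [form.top = panel.bottom + 17]

panel = (x=137, y=18, w=221, h=47)
violated soft preferences: 17, 18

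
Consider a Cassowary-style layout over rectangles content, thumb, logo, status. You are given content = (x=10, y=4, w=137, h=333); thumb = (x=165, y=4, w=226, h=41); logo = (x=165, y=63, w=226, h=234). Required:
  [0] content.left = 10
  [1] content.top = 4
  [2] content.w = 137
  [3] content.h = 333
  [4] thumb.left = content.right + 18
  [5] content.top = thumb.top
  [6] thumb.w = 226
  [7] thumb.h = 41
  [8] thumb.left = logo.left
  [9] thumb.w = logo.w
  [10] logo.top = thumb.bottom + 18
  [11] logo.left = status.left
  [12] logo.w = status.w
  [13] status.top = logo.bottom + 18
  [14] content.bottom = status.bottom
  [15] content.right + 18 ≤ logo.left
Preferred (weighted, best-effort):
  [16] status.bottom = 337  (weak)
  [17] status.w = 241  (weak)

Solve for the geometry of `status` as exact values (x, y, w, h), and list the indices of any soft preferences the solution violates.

1. status.x = 165  [logo.left = status.left]
2. status.w = 226  [logo.w = status.w]
3. status.y = 315  [status.top = logo.bottom + 18]
4. status.h = 22  [content.bottom = status.bottom]

status = (x=165, y=315, w=226, h=22)
violated soft preferences: 17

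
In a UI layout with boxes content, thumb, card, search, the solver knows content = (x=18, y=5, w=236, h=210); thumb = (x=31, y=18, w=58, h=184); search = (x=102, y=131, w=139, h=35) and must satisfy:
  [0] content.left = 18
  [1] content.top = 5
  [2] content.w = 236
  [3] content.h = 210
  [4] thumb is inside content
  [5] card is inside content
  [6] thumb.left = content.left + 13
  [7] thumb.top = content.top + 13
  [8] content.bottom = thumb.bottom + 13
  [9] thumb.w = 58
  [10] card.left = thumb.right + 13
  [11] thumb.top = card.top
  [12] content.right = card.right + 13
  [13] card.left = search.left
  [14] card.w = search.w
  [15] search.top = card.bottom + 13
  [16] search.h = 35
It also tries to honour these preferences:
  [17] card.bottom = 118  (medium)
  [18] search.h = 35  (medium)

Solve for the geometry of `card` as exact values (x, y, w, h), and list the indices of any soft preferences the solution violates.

card = (x=102, y=18, w=139, h=100)
violated soft preferences: none

1. card.x = 102  [card.left = thumb.right + 13]
2. card.y = 18  [thumb.top = card.top]
3. card.w = 139  [content.right = card.right + 13]
4. card.h = 100  [search.top = card.bottom + 13]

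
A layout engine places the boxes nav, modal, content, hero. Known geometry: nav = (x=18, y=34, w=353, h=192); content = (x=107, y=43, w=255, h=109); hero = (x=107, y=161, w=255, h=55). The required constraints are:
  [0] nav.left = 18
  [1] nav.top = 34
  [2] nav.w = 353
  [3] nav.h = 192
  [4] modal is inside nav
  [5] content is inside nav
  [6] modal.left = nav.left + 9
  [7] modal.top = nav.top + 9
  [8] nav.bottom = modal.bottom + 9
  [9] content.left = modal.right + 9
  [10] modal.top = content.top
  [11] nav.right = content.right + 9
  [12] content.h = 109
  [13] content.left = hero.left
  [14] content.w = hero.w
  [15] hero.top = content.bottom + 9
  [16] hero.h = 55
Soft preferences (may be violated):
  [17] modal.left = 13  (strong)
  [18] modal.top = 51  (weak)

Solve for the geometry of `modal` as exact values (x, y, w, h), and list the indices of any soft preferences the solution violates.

1. modal.x = 27  [modal.left = nav.left + 9]
2. modal.y = 43  [modal.top = nav.top + 9]
3. modal.h = 174  [nav.bottom = modal.bottom + 9]
4. modal.w = 71  [content.left = modal.right + 9]

modal = (x=27, y=43, w=71, h=174)
violated soft preferences: 17, 18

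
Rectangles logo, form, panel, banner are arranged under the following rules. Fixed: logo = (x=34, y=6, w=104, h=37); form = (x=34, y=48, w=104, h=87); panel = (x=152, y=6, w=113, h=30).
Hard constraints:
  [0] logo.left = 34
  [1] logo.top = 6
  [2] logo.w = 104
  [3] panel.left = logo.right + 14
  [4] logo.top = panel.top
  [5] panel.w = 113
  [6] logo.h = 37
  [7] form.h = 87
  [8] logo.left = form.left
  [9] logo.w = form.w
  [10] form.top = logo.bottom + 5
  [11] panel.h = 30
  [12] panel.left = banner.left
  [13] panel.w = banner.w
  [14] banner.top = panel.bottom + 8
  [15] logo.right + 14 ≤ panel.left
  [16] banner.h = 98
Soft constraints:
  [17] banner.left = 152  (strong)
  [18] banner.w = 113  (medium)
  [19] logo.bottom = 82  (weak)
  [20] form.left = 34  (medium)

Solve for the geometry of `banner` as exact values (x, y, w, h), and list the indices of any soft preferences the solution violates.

1. banner.x = 152  [panel.left = banner.left]
2. banner.w = 113  [panel.w = banner.w]
3. banner.y = 44  [banner.top = panel.bottom + 8]
4. banner.h = 98  [banner.h = 98]

banner = (x=152, y=44, w=113, h=98)
violated soft preferences: 19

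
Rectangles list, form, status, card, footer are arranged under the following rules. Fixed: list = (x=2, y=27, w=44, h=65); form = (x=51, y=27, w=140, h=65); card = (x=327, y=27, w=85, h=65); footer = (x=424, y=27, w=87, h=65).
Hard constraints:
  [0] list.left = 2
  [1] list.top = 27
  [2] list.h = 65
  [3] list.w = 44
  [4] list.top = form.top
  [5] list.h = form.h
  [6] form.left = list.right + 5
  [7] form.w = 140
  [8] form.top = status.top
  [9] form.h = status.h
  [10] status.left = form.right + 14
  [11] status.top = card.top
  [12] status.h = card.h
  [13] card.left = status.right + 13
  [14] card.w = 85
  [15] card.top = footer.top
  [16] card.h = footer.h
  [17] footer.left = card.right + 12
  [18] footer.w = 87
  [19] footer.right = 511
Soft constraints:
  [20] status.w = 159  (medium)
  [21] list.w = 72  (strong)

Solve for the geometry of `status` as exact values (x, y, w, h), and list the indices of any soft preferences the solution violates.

status = (x=205, y=27, w=109, h=65)
violated soft preferences: 20, 21

1. status.y = 27  [form.top = status.top]
2. status.h = 65  [form.h = status.h]
3. status.x = 205  [status.left = form.right + 14]
4. status.w = 109  [card.left = status.right + 13]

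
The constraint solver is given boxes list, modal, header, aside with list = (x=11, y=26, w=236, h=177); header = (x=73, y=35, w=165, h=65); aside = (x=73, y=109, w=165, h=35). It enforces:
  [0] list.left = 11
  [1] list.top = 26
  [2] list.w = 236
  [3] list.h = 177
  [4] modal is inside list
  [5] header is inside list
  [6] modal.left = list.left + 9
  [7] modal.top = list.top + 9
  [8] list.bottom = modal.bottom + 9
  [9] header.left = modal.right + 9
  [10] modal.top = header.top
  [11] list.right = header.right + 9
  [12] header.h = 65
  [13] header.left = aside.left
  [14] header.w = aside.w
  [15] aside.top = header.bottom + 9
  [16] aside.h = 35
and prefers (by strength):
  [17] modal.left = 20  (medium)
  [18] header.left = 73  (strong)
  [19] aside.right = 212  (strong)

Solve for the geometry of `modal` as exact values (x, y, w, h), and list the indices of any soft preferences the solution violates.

modal = (x=20, y=35, w=44, h=159)
violated soft preferences: 19

1. modal.x = 20  [modal.left = list.left + 9]
2. modal.y = 35  [modal.top = list.top + 9]
3. modal.h = 159  [list.bottom = modal.bottom + 9]
4. modal.w = 44  [header.left = modal.right + 9]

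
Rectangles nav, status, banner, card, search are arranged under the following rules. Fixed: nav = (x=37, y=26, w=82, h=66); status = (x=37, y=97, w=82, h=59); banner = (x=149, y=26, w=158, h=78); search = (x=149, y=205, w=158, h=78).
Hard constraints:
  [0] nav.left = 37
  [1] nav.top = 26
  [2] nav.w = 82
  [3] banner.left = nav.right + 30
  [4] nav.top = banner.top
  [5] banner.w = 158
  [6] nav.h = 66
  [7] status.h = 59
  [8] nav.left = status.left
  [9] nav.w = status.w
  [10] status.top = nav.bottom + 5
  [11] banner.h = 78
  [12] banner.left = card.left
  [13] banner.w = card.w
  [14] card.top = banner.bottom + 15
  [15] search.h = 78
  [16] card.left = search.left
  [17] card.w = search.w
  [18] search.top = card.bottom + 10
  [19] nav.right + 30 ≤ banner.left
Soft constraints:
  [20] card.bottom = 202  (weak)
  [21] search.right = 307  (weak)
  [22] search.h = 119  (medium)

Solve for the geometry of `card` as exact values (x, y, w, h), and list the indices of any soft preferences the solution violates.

1. card.x = 149  [banner.left = card.left]
2. card.w = 158  [banner.w = card.w]
3. card.y = 119  [card.top = banner.bottom + 15]
4. card.h = 76  [search.top = card.bottom + 10]

card = (x=149, y=119, w=158, h=76)
violated soft preferences: 20, 22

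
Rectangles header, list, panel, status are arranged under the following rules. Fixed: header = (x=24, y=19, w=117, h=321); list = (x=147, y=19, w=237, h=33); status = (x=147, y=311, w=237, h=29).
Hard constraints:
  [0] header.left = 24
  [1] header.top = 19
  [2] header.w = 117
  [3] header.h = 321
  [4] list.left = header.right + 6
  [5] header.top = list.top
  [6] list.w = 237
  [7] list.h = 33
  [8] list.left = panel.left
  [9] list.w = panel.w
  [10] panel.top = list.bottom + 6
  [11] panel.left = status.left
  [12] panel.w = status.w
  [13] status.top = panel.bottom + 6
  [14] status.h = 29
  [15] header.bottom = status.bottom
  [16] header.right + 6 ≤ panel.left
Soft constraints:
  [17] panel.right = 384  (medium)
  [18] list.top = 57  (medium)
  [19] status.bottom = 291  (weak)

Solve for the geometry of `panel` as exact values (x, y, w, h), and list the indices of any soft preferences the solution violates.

panel = (x=147, y=58, w=237, h=247)
violated soft preferences: 18, 19

1. panel.x = 147  [list.left = panel.left]
2. panel.w = 237  [list.w = panel.w]
3. panel.y = 58  [panel.top = list.bottom + 6]
4. panel.h = 247  [status.top = panel.bottom + 6]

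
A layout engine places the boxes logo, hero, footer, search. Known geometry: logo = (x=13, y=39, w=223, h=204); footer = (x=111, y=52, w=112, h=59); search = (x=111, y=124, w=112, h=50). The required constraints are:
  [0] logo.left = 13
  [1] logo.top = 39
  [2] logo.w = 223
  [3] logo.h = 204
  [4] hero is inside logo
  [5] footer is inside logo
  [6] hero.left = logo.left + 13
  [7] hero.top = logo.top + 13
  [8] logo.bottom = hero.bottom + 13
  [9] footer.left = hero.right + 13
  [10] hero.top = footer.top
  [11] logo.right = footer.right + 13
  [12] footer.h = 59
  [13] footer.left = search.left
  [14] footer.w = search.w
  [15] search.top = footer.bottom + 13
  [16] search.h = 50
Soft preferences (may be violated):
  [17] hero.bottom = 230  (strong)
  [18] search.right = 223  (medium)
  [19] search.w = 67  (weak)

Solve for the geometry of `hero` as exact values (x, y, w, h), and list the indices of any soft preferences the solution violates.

1. hero.x = 26  [hero.left = logo.left + 13]
2. hero.y = 52  [hero.top = logo.top + 13]
3. hero.h = 178  [logo.bottom = hero.bottom + 13]
4. hero.w = 72  [footer.left = hero.right + 13]

hero = (x=26, y=52, w=72, h=178)
violated soft preferences: 19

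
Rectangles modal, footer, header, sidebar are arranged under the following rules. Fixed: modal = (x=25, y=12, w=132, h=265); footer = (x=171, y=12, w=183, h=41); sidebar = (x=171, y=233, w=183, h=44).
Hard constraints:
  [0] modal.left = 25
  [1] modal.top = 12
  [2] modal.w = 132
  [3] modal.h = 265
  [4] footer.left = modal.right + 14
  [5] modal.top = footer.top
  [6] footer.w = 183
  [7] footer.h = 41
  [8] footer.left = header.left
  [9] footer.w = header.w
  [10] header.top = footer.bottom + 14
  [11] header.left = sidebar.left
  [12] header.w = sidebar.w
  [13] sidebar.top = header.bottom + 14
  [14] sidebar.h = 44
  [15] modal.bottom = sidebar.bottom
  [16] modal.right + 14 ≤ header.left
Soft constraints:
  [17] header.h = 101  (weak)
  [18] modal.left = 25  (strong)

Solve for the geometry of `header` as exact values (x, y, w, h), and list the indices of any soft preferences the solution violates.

header = (x=171, y=67, w=183, h=152)
violated soft preferences: 17

1. header.x = 171  [footer.left = header.left]
2. header.w = 183  [footer.w = header.w]
3. header.y = 67  [header.top = footer.bottom + 14]
4. header.h = 152  [sidebar.top = header.bottom + 14]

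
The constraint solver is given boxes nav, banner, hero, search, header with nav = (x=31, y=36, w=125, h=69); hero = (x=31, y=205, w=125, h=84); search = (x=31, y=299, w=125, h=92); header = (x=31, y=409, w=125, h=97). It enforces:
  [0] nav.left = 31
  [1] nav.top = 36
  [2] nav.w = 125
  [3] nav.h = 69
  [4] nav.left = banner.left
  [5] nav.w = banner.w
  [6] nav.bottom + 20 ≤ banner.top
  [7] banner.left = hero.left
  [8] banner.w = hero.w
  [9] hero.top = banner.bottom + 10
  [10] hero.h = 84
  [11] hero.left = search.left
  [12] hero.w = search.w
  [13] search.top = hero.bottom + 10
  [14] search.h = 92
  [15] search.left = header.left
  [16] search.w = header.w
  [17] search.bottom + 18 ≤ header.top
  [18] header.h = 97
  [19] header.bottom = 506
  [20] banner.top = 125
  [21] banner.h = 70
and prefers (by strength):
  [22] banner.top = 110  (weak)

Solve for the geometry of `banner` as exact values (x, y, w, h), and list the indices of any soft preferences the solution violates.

banner = (x=31, y=125, w=125, h=70)
violated soft preferences: 22

1. banner.x = 31  [nav.left = banner.left]
2. banner.w = 125  [nav.w = banner.w]
3. banner.y = 125  [banner.top = 125]
4. banner.h = 70  [banner.h = 70]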